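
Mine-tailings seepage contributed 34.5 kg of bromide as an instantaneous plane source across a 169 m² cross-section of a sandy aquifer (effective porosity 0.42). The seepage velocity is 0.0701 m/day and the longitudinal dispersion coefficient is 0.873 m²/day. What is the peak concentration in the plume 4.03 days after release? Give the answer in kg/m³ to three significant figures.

0.0731 kg/m³

The peak of an instantaneous 1D plume sits at x = vt; there the Gaussian factor is 1 and C_max = M/(n_e·A·√(4πDt)), where n_e·A is the pore area the mass is dissolved in.
√(4πDt) = √(4π × 0.873 × 4.03) = 6.649 m, so C_max = 34.5/(0.42 × 169 × 6.649) = 0.0731 kg/m³.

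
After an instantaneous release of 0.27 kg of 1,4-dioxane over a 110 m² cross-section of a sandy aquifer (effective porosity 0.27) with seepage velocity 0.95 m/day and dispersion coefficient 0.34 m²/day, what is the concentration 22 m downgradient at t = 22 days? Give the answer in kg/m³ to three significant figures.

0.000901 kg/m³

For an instantaneous plane source, C(x,t) = M/(n_e·A·√(4πDt)) · exp(−(x−vt)²/(4Dt)), with n_e·A the pore (flow) area.
Plume center vt = 0.95 × 22 = 20.9 m, so the well at 22 m is 1.1 m downgradient of the peak.
√(4πDt) = 9.695 m, giving peak height M/(n_e·A·√(4πDt)) = 0.27/(0.27 × 110 × 9.695) = 0.0009377 kg/m³.
(x−vt)²/(4Dt) = (1.1)²/(4 × 0.34 × 22) = 0.04044; exp(−0.04044) = 0.9604.
C = 0.0009377 × 0.9604 = 0.000901 kg/m³.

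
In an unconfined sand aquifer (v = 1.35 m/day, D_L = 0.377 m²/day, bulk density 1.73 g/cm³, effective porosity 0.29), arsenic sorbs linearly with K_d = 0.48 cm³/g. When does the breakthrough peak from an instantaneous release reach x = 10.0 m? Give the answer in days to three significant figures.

27.8 days

Retardation factor R = 1 + ρ_b·K_d/n = 1 + 1.73 × 0.48/0.29 = 3.863.
Sorption retards both mechanisms: v_R = v/R = 0.3495 m/day, D_R = D/R = 0.09759 m²/day.
Peak time from v_R²t² + 2D_R t − x² = 0: t = (√(D_R² + v_R²x²) − D_R)/v_R².
√(D_R² + v_R²x²) = √(0.09759² + 0.3495² × 10.0²) = 3.496; v_R² = 0.1222.
t = (3.496 − 0.09759)/0.1222 = 27.8 days.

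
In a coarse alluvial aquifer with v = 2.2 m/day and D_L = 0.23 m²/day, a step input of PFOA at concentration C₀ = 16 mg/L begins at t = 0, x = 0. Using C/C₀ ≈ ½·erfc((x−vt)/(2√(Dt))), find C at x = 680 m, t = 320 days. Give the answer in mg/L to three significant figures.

15.6 mg/L

For a continuous step input, C/C₀ ≈ ½·erfc((x−vt)/(2√(Dt))).
vt = 2.2 × 320 = 704 m and 2√(Dt) = 2√(0.23 × 320) = 17.16 m.
Argument (x−vt)/(2√(Dt)) = (680 − 704)/17.16 = -1.399; ½·erfc(-1.399) = 0.9761.
C = 16 × 0.9761 = 15.6 mg/L.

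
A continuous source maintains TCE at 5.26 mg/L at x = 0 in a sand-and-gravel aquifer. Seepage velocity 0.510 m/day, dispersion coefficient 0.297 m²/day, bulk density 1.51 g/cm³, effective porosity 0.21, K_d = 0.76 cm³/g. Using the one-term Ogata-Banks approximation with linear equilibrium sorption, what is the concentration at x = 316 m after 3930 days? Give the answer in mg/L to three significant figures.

1.98 mg/L

Retardation factor R = 1 + ρ_b·K_d/n = 1 + 1.51 × 0.76/0.21 = 6.465.
Sorption retards both mechanisms: v_R = v/R = 0.07889 m/day, D_R = D/R = 0.04594 m²/day.
v_R·t = 0.07889 × 3930 = 310.0377 m; 2√(D_R t) = 26.87 m; argument = (316 − 310.0377)/26.87 = 0.2219.
C = C₀ × ½·erfc(0.2219) = 5.26 × 0.3768 = 1.98 mg/L.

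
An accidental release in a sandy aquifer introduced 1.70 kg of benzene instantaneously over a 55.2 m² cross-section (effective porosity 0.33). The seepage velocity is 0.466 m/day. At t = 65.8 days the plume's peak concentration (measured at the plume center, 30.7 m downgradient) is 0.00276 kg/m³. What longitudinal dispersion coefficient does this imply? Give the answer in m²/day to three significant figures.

1.38 m²/day

At the plume center C_max = M/(n_e·A·√(4πDt)), so D = M²/(4πt·(n_e·A·C_max)²).
n_e·A·C_max = 0.33 × 55.2 × 0.00276 = 0.05028 kg/m.
D = 1.70²/(4π × 65.8 × 0.05028²) = 1.38 m²/day.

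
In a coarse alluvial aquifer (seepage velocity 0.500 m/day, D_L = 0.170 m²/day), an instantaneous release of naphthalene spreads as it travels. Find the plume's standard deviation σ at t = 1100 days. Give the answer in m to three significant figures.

19.3 m

Dispersive spreading gives a Gaussian with σ² = 2Dt; advection only shifts the center.
σ = √(2 × 0.170 × 1100) = 19.3 m.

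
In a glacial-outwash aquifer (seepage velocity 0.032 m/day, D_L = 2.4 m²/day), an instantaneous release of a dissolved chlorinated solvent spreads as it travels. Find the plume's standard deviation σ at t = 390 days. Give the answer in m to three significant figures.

43.3 m

Dispersive spreading gives a Gaussian with σ² = 2Dt; advection only shifts the center.
σ = √(2 × 2.4 × 390) = 43.3 m.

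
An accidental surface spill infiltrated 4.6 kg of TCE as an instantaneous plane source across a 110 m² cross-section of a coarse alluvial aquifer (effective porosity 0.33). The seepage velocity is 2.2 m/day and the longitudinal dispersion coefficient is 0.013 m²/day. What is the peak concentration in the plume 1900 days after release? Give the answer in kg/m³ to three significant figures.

The peak of an instantaneous 1D plume sits at x = vt; there the Gaussian factor is 1 and C_max = M/(n_e·A·√(4πDt)), where n_e·A is the pore area the mass is dissolved in.
√(4πDt) = √(4π × 0.013 × 1900) = 17.62 m, so C_max = 4.6/(0.33 × 110 × 17.62) = 0.00719 kg/m³.

0.00719 kg/m³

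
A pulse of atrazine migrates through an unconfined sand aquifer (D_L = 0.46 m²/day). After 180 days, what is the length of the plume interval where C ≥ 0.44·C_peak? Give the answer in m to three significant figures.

33.0 m

The plume is Gaussian with σ = √(2Dt) = √(2 × 0.46 × 180) = 12.87 m.
C/C_peak = exp(−Δx²/(2σ²)) = 0.44 ⇒ Δx = σ·√(−2 ln 0.44) = 12.87 × 1.281 = 16.49 m.
Width = 2Δx = 33.0 m.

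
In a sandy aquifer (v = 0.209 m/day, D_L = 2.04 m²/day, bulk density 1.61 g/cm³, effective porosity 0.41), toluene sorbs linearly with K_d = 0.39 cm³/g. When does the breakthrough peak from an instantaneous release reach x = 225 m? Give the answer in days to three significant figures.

2610 days

Retardation factor R = 1 + ρ_b·K_d/n = 1 + 1.61 × 0.39/0.41 = 2.531.
Sorption retards both mechanisms: v_R = v/R = 0.08258 m/day, D_R = D/R = 0.8060 m²/day.
Peak time from v_R²t² + 2D_R t − x² = 0: t = (√(D_R² + v_R²x²) − D_R)/v_R².
√(D_R² + v_R²x²) = √(0.8060² + 0.08258² × 225²) = 18.60; v_R² = 0.006819.
t = (18.60 − 0.8060)/0.006819 = 2610 days.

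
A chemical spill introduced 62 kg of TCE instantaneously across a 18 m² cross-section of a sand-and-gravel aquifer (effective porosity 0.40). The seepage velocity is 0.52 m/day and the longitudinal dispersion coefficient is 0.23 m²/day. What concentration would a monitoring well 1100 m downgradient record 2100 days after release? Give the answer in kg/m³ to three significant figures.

0.107 kg/m³

For an instantaneous plane source, C(x,t) = M/(n_e·A·√(4πDt)) · exp(−(x−vt)²/(4Dt)), with n_e·A the pore (flow) area.
Plume center vt = 0.52 × 2100 = 1092 m, so the well at 1100 m is 8 m downgradient of the peak.
√(4πDt) = 77.91 m, giving peak height M/(n_e·A·√(4πDt)) = 62/(0.40 × 18 × 77.91) = 0.1105 kg/m³.
(x−vt)²/(4Dt) = (8)²/(4 × 0.23 × 2100) = 0.03313; exp(−0.03313) = 0.9674.
C = 0.1105 × 0.9674 = 0.107 kg/m³.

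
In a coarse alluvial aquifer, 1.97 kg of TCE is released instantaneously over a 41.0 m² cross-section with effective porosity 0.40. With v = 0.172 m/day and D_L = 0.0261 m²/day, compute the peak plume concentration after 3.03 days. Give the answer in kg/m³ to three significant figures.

0.120 kg/m³

The peak of an instantaneous 1D plume sits at x = vt; there the Gaussian factor is 1 and C_max = M/(n_e·A·√(4πDt)), where n_e·A is the pore area the mass is dissolved in.
√(4πDt) = √(4π × 0.0261 × 3.03) = 0.9969 m, so C_max = 1.97/(0.40 × 41.0 × 0.9969) = 0.120 kg/m³.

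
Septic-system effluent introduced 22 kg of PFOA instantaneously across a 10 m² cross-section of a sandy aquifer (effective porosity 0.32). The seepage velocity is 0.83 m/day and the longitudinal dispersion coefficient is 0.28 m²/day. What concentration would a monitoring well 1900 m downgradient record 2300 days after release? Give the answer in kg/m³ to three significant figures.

0.0741 kg/m³

For an instantaneous plane source, C(x,t) = M/(n_e·A·√(4πDt)) · exp(−(x−vt)²/(4Dt)), with n_e·A the pore (flow) area.
Plume center vt = 0.83 × 2300 = 1909 m, so the well at 1900 m is 9 m upgradient of the peak.
√(4πDt) = 89.96 m, giving peak height M/(n_e·A·√(4πDt)) = 22/(0.32 × 10 × 89.96) = 0.07642 kg/m³.
(x−vt)²/(4Dt) = (-9)²/(4 × 0.28 × 2300) = 0.03144; exp(−0.03144) = 0.9690.
C = 0.07642 × 0.9690 = 0.0741 kg/m³.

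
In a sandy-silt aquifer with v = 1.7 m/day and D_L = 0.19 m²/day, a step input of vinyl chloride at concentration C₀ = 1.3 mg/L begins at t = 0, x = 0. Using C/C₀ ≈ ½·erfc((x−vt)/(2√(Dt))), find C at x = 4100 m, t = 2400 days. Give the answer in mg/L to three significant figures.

0.330 mg/L

For a continuous step input, C/C₀ ≈ ½·erfc((x−vt)/(2√(Dt))).
vt = 1.7 × 2400 = 4080 m and 2√(Dt) = 2√(0.19 × 2400) = 42.71 m.
Argument (x−vt)/(2√(Dt)) = (4100 − 4080)/42.71 = 0.4683; ½·erfc(0.4683) = 0.2539.
C = 1.3 × 0.2539 = 0.330 mg/L.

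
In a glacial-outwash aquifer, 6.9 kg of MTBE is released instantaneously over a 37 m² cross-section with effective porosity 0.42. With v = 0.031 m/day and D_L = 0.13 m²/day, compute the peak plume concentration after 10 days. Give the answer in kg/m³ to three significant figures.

The peak of an instantaneous 1D plume sits at x = vt; there the Gaussian factor is 1 and C_max = M/(n_e·A·√(4πDt)), where n_e·A is the pore area the mass is dissolved in.
√(4πDt) = √(4π × 0.13 × 10) = 4.042 m, so C_max = 6.9/(0.42 × 37 × 4.042) = 0.110 kg/m³.

0.110 kg/m³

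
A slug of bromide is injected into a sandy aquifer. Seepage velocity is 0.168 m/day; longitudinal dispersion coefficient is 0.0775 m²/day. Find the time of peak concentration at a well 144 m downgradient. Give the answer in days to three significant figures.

854 days

For the 1D instantaneous-source solution, setting ∂C/∂t = 0 at fixed x gives v²t² + 2Dt − x² = 0, so t = (√(D² + v²x²) − D)/v².
√(D² + v²x²) = √(0.0775² + 0.168² × 144²) = 24.19; v² = 0.028224.
t = (24.19 − 0.0775)/0.028224 = 854 days (vs. the pure-advection estimate x/v = 857 d).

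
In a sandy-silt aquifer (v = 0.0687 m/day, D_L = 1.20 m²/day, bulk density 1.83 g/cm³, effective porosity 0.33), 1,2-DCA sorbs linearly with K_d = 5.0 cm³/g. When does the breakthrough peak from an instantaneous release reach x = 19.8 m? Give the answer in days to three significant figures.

Retardation factor R = 1 + ρ_b·K_d/n = 1 + 1.83 × 5.0/0.33 = 28.73.
Sorption retards both mechanisms: v_R = v/R = 0.002391 m/day, D_R = D/R = 0.04177 m²/day.
Peak time from v_R²t² + 2D_R t − x² = 0: t = (√(D_R² + v_R²x²) − D_R)/v_R².
√(D_R² + v_R²x²) = √(0.04177² + 0.002391² × 19.8²) = 0.06313; v_R² = 5.717e-06.
t = (0.06313 − 0.04177)/5.717e-06 = 3740 days.

3740 days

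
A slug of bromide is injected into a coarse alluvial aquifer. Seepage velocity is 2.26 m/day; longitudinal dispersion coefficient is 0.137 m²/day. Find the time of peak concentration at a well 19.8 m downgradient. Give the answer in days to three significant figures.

For the 1D instantaneous-source solution, setting ∂C/∂t = 0 at fixed x gives v²t² + 2Dt − x² = 0, so t = (√(D² + v²x²) − D)/v².
√(D² + v²x²) = √(0.137² + 2.26² × 19.8²) = 44.75; v² = 5.1076.
t = (44.75 − 0.137)/5.1076 = 8.73 days (vs. the pure-advection estimate x/v = 8.76 d).

8.73 days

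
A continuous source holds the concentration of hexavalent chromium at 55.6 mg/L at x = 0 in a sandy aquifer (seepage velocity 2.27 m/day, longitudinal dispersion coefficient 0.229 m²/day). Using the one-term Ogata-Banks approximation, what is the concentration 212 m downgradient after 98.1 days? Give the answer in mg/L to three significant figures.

For a continuous step input, C/C₀ ≈ ½·erfc((x−vt)/(2√(Dt))).
vt = 2.27 × 98.1 = 222.687 m and 2√(Dt) = 2√(0.229 × 98.1) = 9.479 m.
Argument (x−vt)/(2√(Dt)) = (212 − 222.687)/9.479 = -1.127; ½·erfc(-1.127) = 0.9445.
C = 55.6 × 0.9445 = 52.5 mg/L.

52.5 mg/L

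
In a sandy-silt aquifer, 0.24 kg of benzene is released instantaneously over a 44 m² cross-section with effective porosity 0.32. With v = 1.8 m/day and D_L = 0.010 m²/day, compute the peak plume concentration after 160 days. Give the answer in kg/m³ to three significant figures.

The peak of an instantaneous 1D plume sits at x = vt; there the Gaussian factor is 1 and C_max = M/(n_e·A·√(4πDt)), where n_e·A is the pore area the mass is dissolved in.
√(4πDt) = √(4π × 0.010 × 160) = 4.484 m, so C_max = 0.24/(0.32 × 44 × 4.484) = 0.00380 kg/m³.

0.00380 kg/m³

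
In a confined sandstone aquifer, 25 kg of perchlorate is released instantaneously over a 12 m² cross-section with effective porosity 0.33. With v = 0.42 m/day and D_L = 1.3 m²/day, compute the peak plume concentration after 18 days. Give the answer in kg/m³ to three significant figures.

The peak of an instantaneous 1D plume sits at x = vt; there the Gaussian factor is 1 and C_max = M/(n_e·A·√(4πDt)), where n_e·A is the pore area the mass is dissolved in.
√(4πDt) = √(4π × 1.3 × 18) = 17.15 m, so C_max = 25/(0.33 × 12 × 17.15) = 0.368 kg/m³.

0.368 kg/m³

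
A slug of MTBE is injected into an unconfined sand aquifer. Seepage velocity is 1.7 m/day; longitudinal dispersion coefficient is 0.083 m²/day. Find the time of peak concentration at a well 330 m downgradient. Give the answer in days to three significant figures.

194 days

For the 1D instantaneous-source solution, setting ∂C/∂t = 0 at fixed x gives v²t² + 2Dt − x² = 0, so t = (√(D² + v²x²) − D)/v².
√(D² + v²x²) = √(0.083² + 1.7² × 330²) = 561.0; v² = 2.89.
t = (561.0 − 0.083)/2.89 = 194 days (vs. the pure-advection estimate x/v = 194 d).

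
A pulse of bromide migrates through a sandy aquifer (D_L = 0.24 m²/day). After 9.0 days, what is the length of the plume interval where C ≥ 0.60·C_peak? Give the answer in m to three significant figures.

4.20 m

The plume is Gaussian with σ = √(2Dt) = √(2 × 0.24 × 9.0) = 2.078 m.
C/C_peak = exp(−Δx²/(2σ²)) = 0.60 ⇒ Δx = σ·√(−2 ln 0.60) = 2.078 × 1.011 = 2.101 m.
Width = 2Δx = 4.20 m.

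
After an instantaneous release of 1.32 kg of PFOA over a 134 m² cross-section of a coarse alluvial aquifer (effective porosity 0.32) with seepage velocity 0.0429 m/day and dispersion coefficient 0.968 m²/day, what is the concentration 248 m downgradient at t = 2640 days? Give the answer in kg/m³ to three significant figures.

2.91e-05 kg/m³

For an instantaneous plane source, C(x,t) = M/(n_e·A·√(4πDt)) · exp(−(x−vt)²/(4Dt)), with n_e·A the pore (flow) area.
Plume center vt = 0.0429 × 2640 = 113.256 m, so the well at 248 m is 134.744 m downgradient of the peak.
√(4πDt) = 179.2 m, giving peak height M/(n_e·A·√(4πDt)) = 1.32/(0.32 × 134 × 179.2) = 0.0001718 kg/m³.
(x−vt)²/(4Dt) = (134.744)²/(4 × 0.968 × 2640) = 1.776; exp(−1.776) = 0.1693.
C = 0.0001718 × 0.1693 = 2.91e-05 kg/m³.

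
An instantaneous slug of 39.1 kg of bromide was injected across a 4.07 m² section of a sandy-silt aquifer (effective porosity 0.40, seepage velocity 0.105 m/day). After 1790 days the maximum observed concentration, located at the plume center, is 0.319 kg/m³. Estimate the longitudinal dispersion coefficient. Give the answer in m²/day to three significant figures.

0.252 m²/day

At the plume center C_max = M/(n_e·A·√(4πDt)), so D = M²/(4πt·(n_e·A·C_max)²).
n_e·A·C_max = 0.40 × 4.07 × 0.319 = 0.5193 kg/m.
D = 39.1²/(4π × 1790 × 0.5193²) = 0.252 m²/day.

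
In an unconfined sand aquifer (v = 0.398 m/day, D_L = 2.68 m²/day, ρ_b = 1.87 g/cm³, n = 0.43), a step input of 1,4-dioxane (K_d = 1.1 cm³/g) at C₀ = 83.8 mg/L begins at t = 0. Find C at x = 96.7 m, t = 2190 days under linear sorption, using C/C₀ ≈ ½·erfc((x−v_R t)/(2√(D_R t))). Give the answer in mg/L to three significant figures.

Retardation factor R = 1 + ρ_b·K_d/n = 1 + 1.87 × 1.1/0.43 = 5.784.
Sorption retards both mechanisms: v_R = v/R = 0.06881 m/day, D_R = D/R = 0.4633 m²/day.
v_R·t = 0.06881 × 2190 = 150.6939 m; 2√(D_R t) = 63.71 m; argument = (96.7 − 150.6939)/63.71 = -0.8475.
C = C₀ × ½·erfc(-0.8475) = 83.8 × 0.8846 = 74.1 mg/L.

74.1 mg/L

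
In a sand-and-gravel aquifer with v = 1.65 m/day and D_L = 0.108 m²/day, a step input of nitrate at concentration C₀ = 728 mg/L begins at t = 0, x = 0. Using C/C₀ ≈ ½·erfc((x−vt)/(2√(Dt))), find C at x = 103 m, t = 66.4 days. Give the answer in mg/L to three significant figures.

698 mg/L

For a continuous step input, C/C₀ ≈ ½·erfc((x−vt)/(2√(Dt))).
vt = 1.65 × 66.4 = 109.56 m and 2√(Dt) = 2√(0.108 × 66.4) = 5.356 m.
Argument (x−vt)/(2√(Dt)) = (103 − 109.56)/5.356 = -1.225; ½·erfc(-1.225) = 0.9584.
C = 728 × 0.9584 = 698 mg/L.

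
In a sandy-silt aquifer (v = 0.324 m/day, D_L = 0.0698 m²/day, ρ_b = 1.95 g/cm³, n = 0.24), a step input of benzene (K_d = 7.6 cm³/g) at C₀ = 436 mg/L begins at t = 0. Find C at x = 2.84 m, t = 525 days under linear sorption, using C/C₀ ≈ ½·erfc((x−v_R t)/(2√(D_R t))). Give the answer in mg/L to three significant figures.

Retardation factor R = 1 + ρ_b·K_d/n = 1 + 1.95 × 7.6/0.24 = 62.75.
Sorption retards both mechanisms: v_R = v/R = 0.005163 m/day, D_R = D/R = 0.001112 m²/day.
v_R·t = 0.005163 × 525 = 2.710575 m; 2√(D_R t) = 1.528 m; argument = (2.84 − 2.710575)/1.528 = 0.08470.
C = C₀ × ½·erfc(0.08470) = 436 × 0.4523 = 197 mg/L.

197 mg/L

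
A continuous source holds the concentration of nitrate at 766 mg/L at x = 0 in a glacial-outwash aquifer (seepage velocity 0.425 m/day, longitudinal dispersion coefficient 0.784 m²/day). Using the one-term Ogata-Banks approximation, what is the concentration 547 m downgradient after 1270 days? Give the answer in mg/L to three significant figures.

334 mg/L

For a continuous step input, C/C₀ ≈ ½·erfc((x−vt)/(2√(Dt))).
vt = 0.425 × 1270 = 539.75 m and 2√(Dt) = 2√(0.784 × 1270) = 63.11 m.
Argument (x−vt)/(2√(Dt)) = (547 − 539.75)/63.11 = 0.1149; ½·erfc(0.1149) = 0.4355.
C = 766 × 0.4355 = 334 mg/L.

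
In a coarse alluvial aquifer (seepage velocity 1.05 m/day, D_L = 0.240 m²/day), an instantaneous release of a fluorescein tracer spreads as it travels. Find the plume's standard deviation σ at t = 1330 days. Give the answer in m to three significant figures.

Dispersive spreading gives a Gaussian with σ² = 2Dt; advection only shifts the center.
σ = √(2 × 0.240 × 1330) = 25.3 m.

25.3 m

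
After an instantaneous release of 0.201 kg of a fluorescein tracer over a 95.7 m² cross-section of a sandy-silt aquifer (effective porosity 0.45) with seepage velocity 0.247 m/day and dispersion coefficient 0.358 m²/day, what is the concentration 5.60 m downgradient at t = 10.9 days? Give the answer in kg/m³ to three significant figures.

For an instantaneous plane source, C(x,t) = M/(n_e·A·√(4πDt)) · exp(−(x−vt)²/(4Dt)), with n_e·A the pore (flow) area.
Plume center vt = 0.247 × 10.9 = 2.6923 m, so the well at 5.60 m is 2.9077 m downgradient of the peak.
√(4πDt) = 7.003 m, giving peak height M/(n_e·A·√(4πDt)) = 0.201/(0.45 × 95.7 × 7.003) = 0.0006665 kg/m³.
(x−vt)²/(4Dt) = (2.9077)²/(4 × 0.358 × 10.9) = 0.5417; exp(−0.5417) = 0.5818.
C = 0.0006665 × 0.5818 = 0.000388 kg/m³.

0.000388 kg/m³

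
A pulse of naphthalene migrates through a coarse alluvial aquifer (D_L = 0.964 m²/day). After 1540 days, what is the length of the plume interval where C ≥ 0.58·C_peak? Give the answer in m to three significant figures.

114 m

The plume is Gaussian with σ = √(2Dt) = √(2 × 0.964 × 1540) = 54.49 m.
C/C_peak = exp(−Δx²/(2σ²)) = 0.58 ⇒ Δx = σ·√(−2 ln 0.58) = 54.49 × 1.044 = 56.89 m.
Width = 2Δx = 114 m.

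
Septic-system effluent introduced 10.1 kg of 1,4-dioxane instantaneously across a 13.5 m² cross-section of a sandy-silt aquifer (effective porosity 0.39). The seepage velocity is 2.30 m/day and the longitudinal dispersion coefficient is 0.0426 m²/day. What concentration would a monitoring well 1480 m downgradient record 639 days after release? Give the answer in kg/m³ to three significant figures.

For an instantaneous plane source, C(x,t) = M/(n_e·A·√(4πDt)) · exp(−(x−vt)²/(4Dt)), with n_e·A the pore (flow) area.
Plume center vt = 2.30 × 639 = 1469.7 m, so the well at 1480 m is 10.3 m downgradient of the peak.
√(4πDt) = 18.50 m, giving peak height M/(n_e·A·√(4πDt)) = 10.1/(0.39 × 13.5 × 18.50) = 0.1037 kg/m³.
(x−vt)²/(4Dt) = (10.3)²/(4 × 0.0426 × 639) = 0.9743; exp(−0.9743) = 0.3775.
C = 0.1037 × 0.3775 = 0.0391 kg/m³.

0.0391 kg/m³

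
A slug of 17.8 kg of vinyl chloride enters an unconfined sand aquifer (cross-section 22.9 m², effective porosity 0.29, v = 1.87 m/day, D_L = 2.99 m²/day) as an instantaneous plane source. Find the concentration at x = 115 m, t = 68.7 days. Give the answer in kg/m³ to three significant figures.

0.0423 kg/m³

For an instantaneous plane source, C(x,t) = M/(n_e·A·√(4πDt)) · exp(−(x−vt)²/(4Dt)), with n_e·A the pore (flow) area.
Plume center vt = 1.87 × 68.7 = 128.469 m, so the well at 115 m is 13.469 m upgradient of the peak.
√(4πDt) = 50.81 m, giving peak height M/(n_e·A·√(4πDt)) = 17.8/(0.29 × 22.9 × 50.81) = 0.05275 kg/m³.
(x−vt)²/(4Dt) = (-13.469)²/(4 × 2.99 × 68.7) = 0.2208; exp(−0.2208) = 0.8019.
C = 0.05275 × 0.8019 = 0.0423 kg/m³.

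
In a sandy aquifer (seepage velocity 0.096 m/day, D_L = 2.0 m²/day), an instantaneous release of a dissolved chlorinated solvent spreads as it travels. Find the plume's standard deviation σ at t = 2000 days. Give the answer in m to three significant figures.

89.4 m

Dispersive spreading gives a Gaussian with σ² = 2Dt; advection only shifts the center.
σ = √(2 × 2.0 × 2000) = 89.4 m.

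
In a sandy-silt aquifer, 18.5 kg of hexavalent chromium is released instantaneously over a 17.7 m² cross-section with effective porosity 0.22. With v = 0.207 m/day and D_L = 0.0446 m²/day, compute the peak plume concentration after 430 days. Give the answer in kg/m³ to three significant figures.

0.306 kg/m³

The peak of an instantaneous 1D plume sits at x = vt; there the Gaussian factor is 1 and C_max = M/(n_e·A·√(4πDt)), where n_e·A is the pore area the mass is dissolved in.
√(4πDt) = √(4π × 0.0446 × 430) = 15.52 m, so C_max = 18.5/(0.22 × 17.7 × 15.52) = 0.306 kg/m³.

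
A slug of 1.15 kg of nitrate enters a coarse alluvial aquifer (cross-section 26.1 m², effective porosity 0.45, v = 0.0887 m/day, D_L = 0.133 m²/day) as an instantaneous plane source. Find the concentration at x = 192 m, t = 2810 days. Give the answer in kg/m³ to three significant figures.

0.000160 kg/m³

For an instantaneous plane source, C(x,t) = M/(n_e·A·√(4πDt)) · exp(−(x−vt)²/(4Dt)), with n_e·A the pore (flow) area.
Plume center vt = 0.0887 × 2810 = 249.247 m, so the well at 192 m is 57.247 m upgradient of the peak.
√(4πDt) = 68.53 m, giving peak height M/(n_e·A·√(4πDt)) = 1.15/(0.45 × 26.1 × 68.53) = 0.001429 kg/m³.
(x−vt)²/(4Dt) = (-57.247)²/(4 × 0.133 × 2810) = 2.192; exp(−2.192) = 0.1117.
C = 0.001429 × 0.1117 = 0.000160 kg/m³.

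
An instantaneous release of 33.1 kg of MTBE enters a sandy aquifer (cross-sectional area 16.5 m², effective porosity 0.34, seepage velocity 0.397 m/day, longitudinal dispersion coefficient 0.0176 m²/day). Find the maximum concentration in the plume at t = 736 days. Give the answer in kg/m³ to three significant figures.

0.462 kg/m³

The peak of an instantaneous 1D plume sits at x = vt; there the Gaussian factor is 1 and C_max = M/(n_e·A·√(4πDt)), where n_e·A is the pore area the mass is dissolved in.
√(4πDt) = √(4π × 0.0176 × 736) = 12.76 m, so C_max = 33.1/(0.34 × 16.5 × 12.76) = 0.462 kg/m³.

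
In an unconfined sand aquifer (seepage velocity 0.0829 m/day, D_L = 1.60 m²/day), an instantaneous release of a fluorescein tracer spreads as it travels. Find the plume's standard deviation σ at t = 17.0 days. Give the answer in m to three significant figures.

7.38 m

Dispersive spreading gives a Gaussian with σ² = 2Dt; advection only shifts the center.
σ = √(2 × 1.60 × 17.0) = 7.38 m.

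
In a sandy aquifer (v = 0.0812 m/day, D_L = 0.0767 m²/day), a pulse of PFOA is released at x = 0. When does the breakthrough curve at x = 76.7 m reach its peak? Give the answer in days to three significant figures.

933 days

For the 1D instantaneous-source solution, setting ∂C/∂t = 0 at fixed x gives v²t² + 2Dt − x² = 0, so t = (√(D² + v²x²) − D)/v².
√(D² + v²x²) = √(0.0767² + 0.0812² × 76.7²) = 6.229; v² = 0.00659344.
t = (6.229 − 0.0767)/0.00659344 = 933 days (vs. the pure-advection estimate x/v = 945 d).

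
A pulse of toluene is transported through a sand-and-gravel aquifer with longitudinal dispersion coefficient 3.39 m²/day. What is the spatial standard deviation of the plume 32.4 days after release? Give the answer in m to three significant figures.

Dispersive spreading gives a Gaussian with σ² = 2Dt; advection only shifts the center.
σ = √(2 × 3.39 × 32.4) = 14.8 m.

14.8 m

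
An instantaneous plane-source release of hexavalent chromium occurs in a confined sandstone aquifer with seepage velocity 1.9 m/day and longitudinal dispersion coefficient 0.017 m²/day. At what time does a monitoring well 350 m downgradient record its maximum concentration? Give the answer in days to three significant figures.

184 days

For the 1D instantaneous-source solution, setting ∂C/∂t = 0 at fixed x gives v²t² + 2Dt − x² = 0, so t = (√(D² + v²x²) − D)/v².
√(D² + v²x²) = √(0.017² + 1.9² × 350²) = 665.0; v² = 3.61.
t = (665.0 − 0.017)/3.61 = 184 days (vs. the pure-advection estimate x/v = 184 d).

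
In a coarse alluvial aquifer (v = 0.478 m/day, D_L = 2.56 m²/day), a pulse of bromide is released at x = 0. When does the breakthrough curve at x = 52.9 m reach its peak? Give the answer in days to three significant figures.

For the 1D instantaneous-source solution, setting ∂C/∂t = 0 at fixed x gives v²t² + 2Dt − x² = 0, so t = (√(D² + v²x²) − D)/v².
√(D² + v²x²) = √(2.56² + 0.478² × 52.9²) = 25.42; v² = 0.228484.
t = (25.42 − 2.56)/0.228484 = 100 days (vs. the pure-advection estimate x/v = 111 d).

100 days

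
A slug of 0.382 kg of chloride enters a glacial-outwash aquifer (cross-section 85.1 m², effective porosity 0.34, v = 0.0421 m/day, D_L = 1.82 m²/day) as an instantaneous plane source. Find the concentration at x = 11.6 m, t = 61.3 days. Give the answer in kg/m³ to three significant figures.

For an instantaneous plane source, C(x,t) = M/(n_e·A·√(4πDt)) · exp(−(x−vt)²/(4Dt)), with n_e·A the pore (flow) area.
Plume center vt = 0.0421 × 61.3 = 2.58073 m, so the well at 11.6 m is 9.01927 m downgradient of the peak.
√(4πDt) = 37.44 m, giving peak height M/(n_e·A·√(4πDt)) = 0.382/(0.34 × 85.1 × 37.44) = 0.0003526 kg/m³.
(x−vt)²/(4Dt) = (9.01927)²/(4 × 1.82 × 61.3) = 0.1823; exp(−0.1823) = 0.8334.
C = 0.0003526 × 0.8334 = 0.000294 kg/m³.

0.000294 kg/m³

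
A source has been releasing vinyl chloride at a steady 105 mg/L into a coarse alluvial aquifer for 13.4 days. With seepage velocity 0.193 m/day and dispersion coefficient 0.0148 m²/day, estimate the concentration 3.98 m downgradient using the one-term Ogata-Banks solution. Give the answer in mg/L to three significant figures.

For a continuous step input, C/C₀ ≈ ½·erfc((x−vt)/(2√(Dt))).
vt = 0.193 × 13.4 = 2.5862 m and 2√(Dt) = 2√(0.0148 × 13.4) = 0.8907 m.
Argument (x−vt)/(2√(Dt)) = (3.98 − 2.5862)/0.8907 = 1.565; ½·erfc(1.565) = 0.01344.
C = 105 × 0.01344 = 1.41 mg/L.

1.41 mg/L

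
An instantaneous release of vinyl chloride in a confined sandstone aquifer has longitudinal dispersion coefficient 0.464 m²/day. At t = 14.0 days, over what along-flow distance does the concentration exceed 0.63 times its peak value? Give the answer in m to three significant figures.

The plume is Gaussian with σ = √(2Dt) = √(2 × 0.464 × 14.0) = 3.604 m.
C/C_peak = exp(−Δx²/(2σ²)) = 0.63 ⇒ Δx = σ·√(−2 ln 0.63) = 3.604 × 0.9613 = 3.465 m.
Width = 2Δx = 6.93 m.

6.93 m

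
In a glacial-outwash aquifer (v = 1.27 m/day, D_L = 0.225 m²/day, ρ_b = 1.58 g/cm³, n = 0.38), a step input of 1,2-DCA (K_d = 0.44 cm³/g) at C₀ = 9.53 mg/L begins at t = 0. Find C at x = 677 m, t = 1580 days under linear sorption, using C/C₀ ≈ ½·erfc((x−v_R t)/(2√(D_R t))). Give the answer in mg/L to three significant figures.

Retardation factor R = 1 + ρ_b·K_d/n = 1 + 1.58 × 0.44/0.38 = 2.829.
Sorption retards both mechanisms: v_R = v/R = 0.4489 m/day, D_R = D/R = 0.07953 m²/day.
v_R·t = 0.4489 × 1580 = 709.262 m; 2√(D_R t) = 22.42 m; argument = (677 − 709.262)/22.42 = -1.439.
C = C₀ × ½·erfc(-1.439) = 9.53 × 0.9791 = 9.33 mg/L.

9.33 mg/L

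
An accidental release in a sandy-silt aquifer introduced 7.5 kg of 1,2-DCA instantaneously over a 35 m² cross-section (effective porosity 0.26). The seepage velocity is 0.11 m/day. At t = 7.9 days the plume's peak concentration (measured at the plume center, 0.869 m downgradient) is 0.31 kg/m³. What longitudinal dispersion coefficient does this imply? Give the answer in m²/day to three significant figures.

At the plume center C_max = M/(n_e·A·√(4πDt)), so D = M²/(4πt·(n_e·A·C_max)²).
n_e·A·C_max = 0.26 × 35 × 0.31 = 2.821 kg/m.
D = 7.5²/(4π × 7.9 × 2.821²) = 0.0712 m²/day.

0.0712 m²/day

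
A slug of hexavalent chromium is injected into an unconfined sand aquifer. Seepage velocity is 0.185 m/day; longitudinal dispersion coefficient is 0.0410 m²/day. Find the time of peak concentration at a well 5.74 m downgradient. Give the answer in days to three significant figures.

For the 1D instantaneous-source solution, setting ∂C/∂t = 0 at fixed x gives v²t² + 2Dt − x² = 0, so t = (√(D² + v²x²) − D)/v².
√(D² + v²x²) = √(0.0410² + 0.185² × 5.74²) = 1.063; v² = 0.034225.
t = (1.063 − 0.0410)/0.034225 = 29.9 days (vs. the pure-advection estimate x/v = 31.0 d).

29.9 days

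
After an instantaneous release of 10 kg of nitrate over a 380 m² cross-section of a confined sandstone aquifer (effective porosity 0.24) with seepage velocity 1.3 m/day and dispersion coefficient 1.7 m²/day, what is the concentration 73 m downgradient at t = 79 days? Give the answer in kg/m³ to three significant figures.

0.000517 kg/m³

For an instantaneous plane source, C(x,t) = M/(n_e·A·√(4πDt)) · exp(−(x−vt)²/(4Dt)), with n_e·A the pore (flow) area.
Plume center vt = 1.3 × 79 = 102.7 m, so the well at 73 m is 29.7 m upgradient of the peak.
√(4πDt) = 41.08 m, giving peak height M/(n_e·A·√(4πDt)) = 10/(0.24 × 380 × 41.08) = 0.002669 kg/m³.
(x−vt)²/(4Dt) = (-29.7)²/(4 × 1.7 × 79) = 1.642; exp(−1.642) = 0.1936.
C = 0.002669 × 0.1936 = 0.000517 kg/m³.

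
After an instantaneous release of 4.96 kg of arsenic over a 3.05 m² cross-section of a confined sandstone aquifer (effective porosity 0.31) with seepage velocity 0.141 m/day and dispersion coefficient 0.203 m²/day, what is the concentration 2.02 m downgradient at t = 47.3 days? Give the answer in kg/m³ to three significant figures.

For an instantaneous plane source, C(x,t) = M/(n_e·A·√(4πDt)) · exp(−(x−vt)²/(4Dt)), with n_e·A the pore (flow) area.
Plume center vt = 0.141 × 47.3 = 6.6693 m, so the well at 2.02 m is 4.6493 m upgradient of the peak.
√(4πDt) = 10.98 m, giving peak height M/(n_e·A·√(4πDt)) = 4.96/(0.31 × 3.05 × 10.98) = 0.4778 kg/m³.
(x−vt)²/(4Dt) = (-4.6493)²/(4 × 0.203 × 47.3) = 0.5628; exp(−0.5628) = 0.5696.
C = 0.4778 × 0.5696 = 0.272 kg/m³.

0.272 kg/m³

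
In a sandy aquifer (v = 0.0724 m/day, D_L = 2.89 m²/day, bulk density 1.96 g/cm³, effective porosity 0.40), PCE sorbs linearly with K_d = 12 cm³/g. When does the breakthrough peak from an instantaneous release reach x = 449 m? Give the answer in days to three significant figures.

Retardation factor R = 1 + ρ_b·K_d/n = 1 + 1.96 × 12/0.40 = 59.80.
Sorption retards both mechanisms: v_R = v/R = 0.001211 m/day, D_R = D/R = 0.04833 m²/day.
Peak time from v_R²t² + 2D_R t − x² = 0: t = (√(D_R² + v_R²x²) − D_R)/v_R².
√(D_R² + v_R²x²) = √(0.04833² + 0.001211² × 449²) = 0.5459; v_R² = 1.467e-06.
t = (0.5459 − 0.04833)/1.467e-06 = 339000 days.

339000 days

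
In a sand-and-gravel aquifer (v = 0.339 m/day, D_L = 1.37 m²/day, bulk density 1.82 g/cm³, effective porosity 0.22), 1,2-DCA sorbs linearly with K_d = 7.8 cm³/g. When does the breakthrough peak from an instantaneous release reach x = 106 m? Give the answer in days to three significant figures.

19700 days

Retardation factor R = 1 + ρ_b·K_d/n = 1 + 1.82 × 7.8/0.22 = 65.53.
Sorption retards both mechanisms: v_R = v/R = 0.005173 m/day, D_R = D/R = 0.02091 m²/day.
Peak time from v_R²t² + 2D_R t − x² = 0: t = (√(D_R² + v_R²x²) − D_R)/v_R².
√(D_R² + v_R²x²) = √(0.02091² + 0.005173² × 106²) = 0.5487; v_R² = 2.676e-05.
t = (0.5487 − 0.02091)/2.676e-05 = 19700 days.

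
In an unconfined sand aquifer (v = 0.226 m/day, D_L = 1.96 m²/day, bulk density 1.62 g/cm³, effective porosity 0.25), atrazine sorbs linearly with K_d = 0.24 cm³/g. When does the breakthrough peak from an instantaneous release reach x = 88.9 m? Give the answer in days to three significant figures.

Retardation factor R = 1 + ρ_b·K_d/n = 1 + 1.62 × 0.24/0.25 = 2.555.
Sorption retards both mechanisms: v_R = v/R = 0.08845 m/day, D_R = D/R = 0.7671 m²/day.
Peak time from v_R²t² + 2D_R t − x² = 0: t = (√(D_R² + v_R²x²) − D_R)/v_R².
√(D_R² + v_R²x²) = √(0.7671² + 0.08845² × 88.9²) = 7.901; v_R² = 0.007823.
t = (7.901 − 0.7671)/0.007823 = 912 days.

912 days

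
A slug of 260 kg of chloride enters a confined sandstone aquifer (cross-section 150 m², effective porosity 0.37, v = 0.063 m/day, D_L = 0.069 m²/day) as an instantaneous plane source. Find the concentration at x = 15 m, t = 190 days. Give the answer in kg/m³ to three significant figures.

For an instantaneous plane source, C(x,t) = M/(n_e·A·√(4πDt)) · exp(−(x−vt)²/(4Dt)), with n_e·A the pore (flow) area.
Plume center vt = 0.063 × 190 = 11.97 m, so the well at 15 m is 3.03 m downgradient of the peak.
√(4πDt) = 12.84 m, giving peak height M/(n_e·A·√(4πDt)) = 260/(0.37 × 150 × 12.84) = 0.3649 kg/m³.
(x−vt)²/(4Dt) = (3.03)²/(4 × 0.069 × 190) = 0.1751; exp(−0.1751) = 0.8394.
C = 0.3649 × 0.8394 = 0.306 kg/m³.

0.306 kg/m³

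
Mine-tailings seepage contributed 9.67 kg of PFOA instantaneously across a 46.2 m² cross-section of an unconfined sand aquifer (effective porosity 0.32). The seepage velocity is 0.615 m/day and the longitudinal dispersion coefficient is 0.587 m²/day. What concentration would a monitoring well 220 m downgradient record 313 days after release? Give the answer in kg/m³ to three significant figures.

For an instantaneous plane source, C(x,t) = M/(n_e·A·√(4πDt)) · exp(−(x−vt)²/(4Dt)), with n_e·A the pore (flow) area.
Plume center vt = 0.615 × 313 = 192.495 m, so the well at 220 m is 27.505 m downgradient of the peak.
√(4πDt) = 48.05 m, giving peak height M/(n_e·A·√(4πDt)) = 9.67/(0.32 × 46.2 × 48.05) = 0.01361 kg/m³.
(x−vt)²/(4Dt) = (27.505)²/(4 × 0.587 × 313) = 1.029; exp(−1.029) = 0.3574.
C = 0.01361 × 0.3574 = 0.00486 kg/m³.

0.00486 kg/m³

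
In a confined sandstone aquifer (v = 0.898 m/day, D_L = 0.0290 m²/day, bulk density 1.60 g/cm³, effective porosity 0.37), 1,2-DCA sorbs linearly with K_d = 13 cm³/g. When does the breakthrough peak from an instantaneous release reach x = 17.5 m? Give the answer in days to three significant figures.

1110 days

Retardation factor R = 1 + ρ_b·K_d/n = 1 + 1.60 × 13/0.37 = 57.22.
Sorption retards both mechanisms: v_R = v/R = 0.01569 m/day, D_R = D/R = 0.0005068 m²/day.
Peak time from v_R²t² + 2D_R t − x² = 0: t = (√(D_R² + v_R²x²) − D_R)/v_R².
√(D_R² + v_R²x²) = √(0.0005068² + 0.01569² × 17.5²) = 0.2746; v_R² = 0.0002462.
t = (0.2746 − 0.0005068)/0.0002462 = 1110 days.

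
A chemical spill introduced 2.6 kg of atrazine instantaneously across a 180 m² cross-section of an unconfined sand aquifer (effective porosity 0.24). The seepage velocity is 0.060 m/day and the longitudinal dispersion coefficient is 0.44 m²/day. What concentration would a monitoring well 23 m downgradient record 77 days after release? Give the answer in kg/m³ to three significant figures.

0.000241 kg/m³

For an instantaneous plane source, C(x,t) = M/(n_e·A·√(4πDt)) · exp(−(x−vt)²/(4Dt)), with n_e·A the pore (flow) area.
Plume center vt = 0.060 × 77 = 4.62 m, so the well at 23 m is 18.38 m downgradient of the peak.
√(4πDt) = 20.63 m, giving peak height M/(n_e·A·√(4πDt)) = 2.6/(0.24 × 180 × 20.63) = 0.002917 kg/m³.
(x−vt)²/(4Dt) = (18.38)²/(4 × 0.44 × 77) = 2.493; exp(−2.493) = 0.08266.
C = 0.002917 × 0.08266 = 0.000241 kg/m³.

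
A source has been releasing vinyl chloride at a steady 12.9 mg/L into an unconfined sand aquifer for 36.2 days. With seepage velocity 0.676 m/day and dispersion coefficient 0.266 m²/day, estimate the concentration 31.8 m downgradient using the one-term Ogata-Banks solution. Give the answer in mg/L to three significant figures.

0.612 mg/L

For a continuous step input, C/C₀ ≈ ½·erfc((x−vt)/(2√(Dt))).
vt = 0.676 × 36.2 = 24.4712 m and 2√(Dt) = 2√(0.266 × 36.2) = 6.206 m.
Argument (x−vt)/(2√(Dt)) = (31.8 − 24.4712)/6.206 = 1.181; ½·erfc(1.181) = 0.04744.
C = 12.9 × 0.04744 = 0.612 mg/L.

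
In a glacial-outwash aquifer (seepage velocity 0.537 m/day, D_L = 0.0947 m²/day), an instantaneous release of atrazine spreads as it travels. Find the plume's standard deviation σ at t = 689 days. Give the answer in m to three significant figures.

Dispersive spreading gives a Gaussian with σ² = 2Dt; advection only shifts the center.
σ = √(2 × 0.0947 × 689) = 11.4 m.

11.4 m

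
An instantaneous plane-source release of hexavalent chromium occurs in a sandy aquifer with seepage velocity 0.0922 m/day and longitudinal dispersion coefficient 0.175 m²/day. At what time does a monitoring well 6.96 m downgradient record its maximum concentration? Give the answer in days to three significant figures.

57.7 days

For the 1D instantaneous-source solution, setting ∂C/∂t = 0 at fixed x gives v²t² + 2Dt − x² = 0, so t = (√(D² + v²x²) − D)/v².
√(D² + v²x²) = √(0.175² + 0.0922² × 6.96²) = 0.6651; v² = 0.00850084.
t = (0.6651 − 0.175)/0.00850084 = 57.7 days (vs. the pure-advection estimate x/v = 75.5 d).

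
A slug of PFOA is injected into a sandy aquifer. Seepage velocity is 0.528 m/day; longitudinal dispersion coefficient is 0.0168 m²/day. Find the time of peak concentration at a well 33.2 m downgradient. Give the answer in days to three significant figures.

For the 1D instantaneous-source solution, setting ∂C/∂t = 0 at fixed x gives v²t² + 2Dt − x² = 0, so t = (√(D² + v²x²) − D)/v².
√(D² + v²x²) = √(0.0168² + 0.528² × 33.2²) = 17.53; v² = 0.278784.
t = (17.53 − 0.0168)/0.278784 = 62.8 days (vs. the pure-advection estimate x/v = 62.9 d).

62.8 days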